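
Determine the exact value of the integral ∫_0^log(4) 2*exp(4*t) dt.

255/2

Let u = exp(t), so du = exp(t) dt. When t = 0, u = 1; when t = log(4), u = 4.
The integral becomes 2·∫ u**3 du from 1 to 4, with antiderivative u**4/2.
Back in t: F(t) = exp(4*t)/2.
Then F(log(4)) - F(0) = (128) - (1/2) = 255/2.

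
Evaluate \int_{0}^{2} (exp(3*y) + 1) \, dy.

5/3 + exp(6)/3

An antiderivative is F(y) = exp(3*y)/3 + y.
Then F(2) - F(0) = (2 + exp(6)/3) - (1/3) = 5/3 + exp(6)/3.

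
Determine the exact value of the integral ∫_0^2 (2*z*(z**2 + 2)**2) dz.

Let u = z**2 + 2, so du = 2*z dz. When z = 0, u = 2; when z = 2, u = 6.
The integral becomes ∫ u**2 du from 2 to 6, with antiderivative u**3/3.
Back in z: F(z) = (z**2 + 2)**3/3.
Then F(2) - F(0) = (72) - (8/3) = 208/3.

208/3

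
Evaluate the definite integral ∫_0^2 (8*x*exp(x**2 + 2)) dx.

Let u = x**2 + 2, so du = 2*x dx. When x = 0, u = 2; when x = 2, u = 6.
The integral becomes 4·∫ exp(u) du from 2 to 6, with antiderivative 4*exp(u).
Back in x: F(x) = 4*exp(x**2 + 2).
Then F(2) - F(0) = (4*exp(6)) - (4*exp(2)) = -4*(1 - exp(4))*exp(2).

-4*(1 - exp(4))*exp(2)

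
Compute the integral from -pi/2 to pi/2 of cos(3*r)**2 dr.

Use the identity cos^2(3*r) = (1 + cos(6*r))/2.
An antiderivative is F(r) = r/2 + sin(6*r)/12.
Then F(pi/2) - F(-pi/2) = (pi/4) - (-pi/4) = pi/2.

pi/2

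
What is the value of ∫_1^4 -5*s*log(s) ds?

75/4 - 80*log(2)

Integrate by parts once (u = ln s, dv = -5*s ds).
An antiderivative is F(s) = -5*s**2*(2*log(s) - 1)/4.
Then F(4) - F(1) = (20 - 80*log(2)) - (5/4) = 75/4 - 80*log(2).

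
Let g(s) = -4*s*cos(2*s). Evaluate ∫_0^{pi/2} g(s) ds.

2

Integrate by parts once (u = s, dv = -4*cos(2*s) ds).
An antiderivative is F(s) = -2*s*sin(2*s) - cos(2*s).
Then F(pi/2) - F(0) = (1) - (-1) = 2.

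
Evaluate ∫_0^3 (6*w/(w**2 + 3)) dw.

Let u = w**2 + 3, so du = 2*w dw. When w = 0, u = 3; when w = 3, u = 12.
The integral becomes 3·∫ 1/u du from 3 to 12, with antiderivative 3*log(u).
Back in w: F(w) = 3*log(w**2 + 3).
Then F(3) - F(0) = (3*log(3) + 6*log(2)) - (log(27)) = log(64).

log(64)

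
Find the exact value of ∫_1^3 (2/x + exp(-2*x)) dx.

An antiderivative is F(x) = 2*log(x) - exp(-2*x)/2.
Then F(3) - F(1) = (-exp(-6)/2 + 2*log(3)) - (-exp(-2)/2) = (-1 + exp(4) + 4*exp(6)*log(3))*exp(-6)/2.

(-1 + exp(4) + 4*exp(6)*log(3))*exp(-6)/2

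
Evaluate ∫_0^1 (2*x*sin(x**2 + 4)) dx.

Let u = x**2 + 4, so du = 2*x dx. When x = 0, u = 4; when x = 1, u = 5.
The integral becomes ∫ sin(u) du from 4 to 5, with antiderivative -cos(u).
Back in x: F(x) = -cos(x**2 + 4).
Then F(1) - F(0) = (-cos(5)) - (-cos(4)) = cos(4) - cos(5).

cos(4) - cos(5)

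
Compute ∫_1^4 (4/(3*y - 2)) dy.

An antiderivative is F(y) = 4*log(3*y - 2)/3.
Then F(4) - F(1) = (4*log(10)/3) - (0) = 4*log(10)/3.

4*log(10)/3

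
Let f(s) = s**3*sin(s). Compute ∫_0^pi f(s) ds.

pi*(-6 + pi**2)

Integrate by parts 3 times (u = s^3, dv = sin(s) ds).
An antiderivative is F(s) = -s**3*cos(s) + 3*s**2*sin(s) + 6*s*cos(s) - 6*sin(s).
Then F(pi) - F(0) = (pi*(-6 + pi**2)) - (0) = pi*(-6 + pi**2).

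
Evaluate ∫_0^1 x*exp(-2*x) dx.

Integrate by parts once (u = x, dv = exp(-2*x) dx).
An antiderivative is F(x) = (-2*x - 1)*exp(-2*x)/4.
Then F(1) - F(0) = (-3*exp(-2)/4) - (-1/4) = (-3 + exp(2))*exp(-2)/4.

(-3 + exp(2))*exp(-2)/4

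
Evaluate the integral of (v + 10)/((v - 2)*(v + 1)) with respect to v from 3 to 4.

-3*log(5) + 10*log(2)

Factor the denominator: v**2 - v - 2 = (v + 1)(v - 2).
Partial fractions: (v + 10)/((v - 2)*(v + 1)) = -3/(v + 1) + 4/(v - 2).
An antiderivative is F(v) = 4*log(v - 2) - 3*log(v + 1).
Then F(4) - F(3) = (-3*log(5) + 4*log(2)) - (-log(64)) = -3*log(5) + 10*log(2).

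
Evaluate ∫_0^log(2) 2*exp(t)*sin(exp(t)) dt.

Let u = exp(t), so du = exp(t) dt. When t = 0, u = 1; when t = log(2), u = 2.
The integral becomes 2·∫ sin(u) du from 1 to 2, with antiderivative -2*cos(u).
Back in t: F(t) = -2*cos(exp(t)).
Then F(log(2)) - F(0) = (-2*cos(2)) - (-2*cos(1)) = -2*cos(2) + 2*cos(1).

-2*cos(2) + 2*cos(1)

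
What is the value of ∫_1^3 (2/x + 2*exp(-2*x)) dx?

-exp(-6) + exp(-2) + 2*log(3)

An antiderivative is F(x) = 2*log(x) - exp(-2*x).
Then F(3) - F(1) = (-exp(-6) + 2*log(3)) - (-exp(-2)) = -exp(-6) + exp(-2) + 2*log(3).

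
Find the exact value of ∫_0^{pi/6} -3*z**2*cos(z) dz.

-sqrt(3)*pi/2 - pi**2/24 + 3

Integrate by parts twice (u = z^2, dv = -3*cos(z) dz).
An antiderivative is F(z) = -3*z**2*sin(z) - 6*z*cos(z) + 6*sin(z).
Then F(pi/6) - F(0) = (-sqrt(3)*pi/2 - pi**2/24 + 3) - (0) = -sqrt(3)*pi/2 - pi**2/24 + 3.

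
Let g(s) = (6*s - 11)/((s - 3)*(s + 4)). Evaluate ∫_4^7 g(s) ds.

Factor the denominator: s**2 + s - 12 = (s + 4)(s - 3).
Partial fractions: (6*s - 11)/((s - 3)*(s + 4)) = 5/(s + 4) + 1/(s - 3).
An antiderivative is F(s) = log(s - 3) + 5*log(s + 4).
Then F(7) - F(4) = (2*log(2) + 5*log(11)) - (15*log(2)) = -13*log(2) + 5*log(11).

-13*log(2) + 5*log(11)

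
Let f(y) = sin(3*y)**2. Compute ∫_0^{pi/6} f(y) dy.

pi/12

Use the identity sin^2(3*y) = (1 - cos(6*y))/2.
An antiderivative is F(y) = y/2 - sin(6*y)/12.
Then F(pi/6) - F(0) = (pi/12) - (0) = pi/12.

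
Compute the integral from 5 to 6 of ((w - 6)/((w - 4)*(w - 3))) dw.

Factor the denominator: w**2 - 7*w + 12 = (w - 3)(w - 4).
Partial fractions: (w - 6)/((w - 4)*(w - 3)) = 3/(w - 3) - 2/(w - 4).
An antiderivative is F(w) = -2*log(w - 4) + 3*log(w - 3).
Then F(6) - F(5) = (log(27/4)) - (log(8)) = log(27/32).

log(27/32)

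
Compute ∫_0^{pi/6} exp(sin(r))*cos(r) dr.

-1 + exp(1/2)

Let u = sin(r), so du = cos(r) dr. When r = 0, u = 0; when r = pi/6, u = 1/2.
The integral becomes ∫ exp(u) du from 0 to 1/2, with antiderivative exp(u).
Back in r: F(r) = exp(sin(r)).
Then F(pi/6) - F(0) = (exp(1/2)) - (1) = -1 + exp(1/2).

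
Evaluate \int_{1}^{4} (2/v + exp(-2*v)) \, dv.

(-1 + exp(6) + 8*exp(8)*log(2))*exp(-8)/2

An antiderivative is F(v) = 2*log(v) - exp(-2*v)/2.
Then F(4) - F(1) = (-exp(-8)/2 + 4*log(2)) - (-exp(-2)/2) = (-1 + exp(6) + 8*exp(8)*log(2))*exp(-8)/2.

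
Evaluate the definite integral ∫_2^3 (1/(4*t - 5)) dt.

-log(3)/4 + log(7)/4

An antiderivative is F(t) = log(4*t - 5)/4.
Then F(3) - F(2) = (log(7)/4) - (log(3)/4) = -log(3)/4 + log(7)/4.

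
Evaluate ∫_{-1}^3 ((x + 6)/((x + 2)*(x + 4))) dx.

Factor the denominator: x**2 + 6*x + 8 = (x + 4)(x + 2).
Partial fractions: (x + 6)/((x + 2)*(x + 4)) = -1/(x + 4) + 2/(x + 2).
An antiderivative is F(x) = 2*log(x + 2) - log(x + 4).
Then F(3) - F(-1) = (log(25/7)) - (-log(3)) = log(75/7).

log(75/7)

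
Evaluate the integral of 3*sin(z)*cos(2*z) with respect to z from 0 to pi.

Use the identity sin(z)cos(2*z) = [sin(3*z) + sin(-z)]/2.
An antiderivative is F(z) = 3*cos(z)/2 - cos(3*z)/2.
Then F(pi) - F(0) = (-1) - (1) = -2.

-2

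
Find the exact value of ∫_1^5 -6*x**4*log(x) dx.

18744/25 - 3750*log(5)

Integrate by parts once (u = ln x, dv = -6*x**4 dx).
An antiderivative is F(x) = -6*x**5*(5*log(x) - 1)/25.
Then F(5) - F(1) = (750 - 3750*log(5)) - (6/25) = 18744/25 - 3750*log(5).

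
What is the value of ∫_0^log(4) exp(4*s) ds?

Let u = exp(s), so du = exp(s) ds. When s = 0, u = 1; when s = log(4), u = 4.
The integral becomes ∫ u**3 du from 1 to 4, with antiderivative u**4/4.
Back in s: F(s) = exp(4*s)/4.
Then F(log(4)) - F(0) = (64) - (1/4) = 255/4.

255/4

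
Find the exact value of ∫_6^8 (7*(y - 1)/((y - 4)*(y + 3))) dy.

Factor the denominator: y**2 - y - 12 = (y + 3)(y - 4).
Partial fractions: 7*(y - 1)/((y - 4)*(y + 3)) = 4/(y + 3) + 3/(y - 4).
An antiderivative is F(y) = 3*log(y - 4) + 4*log(y + 3).
Then F(8) - F(6) = (6*log(2) + 4*log(11)) - (3*log(2) + 8*log(3)) = -8*log(3) + 3*log(2) + 4*log(11).

-8*log(3) + 3*log(2) + 4*log(11)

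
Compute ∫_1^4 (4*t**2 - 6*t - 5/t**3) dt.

1173/32

By the power rule, an antiderivative is F(t) = 4*t**3/3 - 3*t**2 + 5/(2*t**2).
Then F(4) - F(1) = (3599/96) - (5/6) = 1173/32.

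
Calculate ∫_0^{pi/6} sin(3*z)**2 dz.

pi/12

Use the identity sin^2(3*z) = (1 - cos(6*z))/2.
An antiderivative is F(z) = z/2 - sin(6*z)/12.
Then F(pi/6) - F(0) = (pi/12) - (0) = pi/12.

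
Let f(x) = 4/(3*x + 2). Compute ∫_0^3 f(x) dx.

-4*log(2)/3 + 4*log(11)/3

An antiderivative is F(x) = 4*log(3*x + 2)/3.
Then F(3) - F(0) = (4*log(11)/3) - (4*log(2)/3) = -4*log(2)/3 + 4*log(11)/3.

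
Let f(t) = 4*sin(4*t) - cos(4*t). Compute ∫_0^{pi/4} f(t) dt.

2

An antiderivative is F(t) = -sin(4*t)/4 - cos(4*t).
Then F(pi/4) - F(0) = (1) - (-1) = 2.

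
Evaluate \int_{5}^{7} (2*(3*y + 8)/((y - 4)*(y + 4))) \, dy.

log(11) + 3*log(3)

Factor the denominator: y**2 - 16 = (y + 4)(y - 4).
Partial fractions: 2*(3*y + 8)/((y - 4)*(y + 4)) = 1/(y + 4) + 5/(y - 4).
An antiderivative is F(y) = 5*log(y - 4) + log(y + 4).
Then F(7) - F(5) = (log(11) + 5*log(3)) - (log(9)) = log(11) + 3*log(3).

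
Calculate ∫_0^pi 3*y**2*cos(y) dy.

-6*pi

Integrate by parts twice (u = y^2, dv = 3*cos(y) dy).
An antiderivative is F(y) = 3*y**2*sin(y) + 6*y*cos(y) - 6*sin(y).
Then F(pi) - F(0) = (-6*pi) - (0) = -6*pi.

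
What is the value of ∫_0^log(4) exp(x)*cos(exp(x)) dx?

Let u = exp(x), so du = exp(x) dx. When x = 0, u = 1; when x = log(4), u = 4.
The integral becomes ∫ cos(u) du from 1 to 4, with antiderivative sin(u).
Back in x: F(x) = sin(exp(x)).
Then F(log(4)) - F(0) = (sin(4)) - (sin(1)) = -sin(1) + sin(4).

-sin(1) + sin(4)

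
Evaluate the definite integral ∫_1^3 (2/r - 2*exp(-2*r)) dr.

An antiderivative is F(r) = 2*log(r) + exp(-2*r).
Then F(3) - F(1) = (exp(-6) + 2*log(3)) - (exp(-2)) = -exp(-2) + exp(-6) + 2*log(3).

-exp(-2) + exp(-6) + 2*log(3)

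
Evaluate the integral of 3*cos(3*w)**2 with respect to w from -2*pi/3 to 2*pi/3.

Use the identity cos^2(3*w) = (1 + cos(6*w))/2.
An antiderivative is F(w) = 3*w/2 + sin(6*w)/4.
Then F(2*pi/3) - F(-2*pi/3) = (pi) - (-pi) = 2*pi.

2*pi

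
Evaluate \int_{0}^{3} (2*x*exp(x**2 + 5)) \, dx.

Let u = x**2 + 5, so du = 2*x dx. When x = 0, u = 5; when x = 3, u = 14.
The integral becomes ∫ exp(u) du from 5 to 14, with antiderivative exp(u).
Back in x: F(x) = exp(x**2 + 5).
Then F(3) - F(0) = (exp(14)) - (exp(5)) = -exp(5) + exp(14).

-exp(5) + exp(14)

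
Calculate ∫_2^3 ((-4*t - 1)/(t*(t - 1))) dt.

log(3/64)

Factor the denominator: t**2 - t = t(t - 1).
Partial fractions: (-4*t - 1)/(t*(t - 1)) = 1/t - 5/(t - 1).
An antiderivative is F(t) = log(t) - 5*log(t - 1).
Then F(3) - F(2) = (log(3/32)) - (log(2)) = log(3/64).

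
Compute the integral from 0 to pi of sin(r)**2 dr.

pi/2

Use the identity sin^2(r) = (1 - cos(2*r))/2.
An antiderivative is F(r) = r/2 - sin(2*r)/4.
Then F(pi) - F(0) = (pi/2) - (0) = pi/2.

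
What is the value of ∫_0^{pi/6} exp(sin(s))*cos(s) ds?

-1 + exp(1/2)

Let u = sin(s), so du = cos(s) ds. When s = 0, u = 0; when s = pi/6, u = 1/2.
The integral becomes ∫ exp(u) du from 0 to 1/2, with antiderivative exp(u).
Back in s: F(s) = exp(sin(s)).
Then F(pi/6) - F(0) = (exp(1/2)) - (1) = -1 + exp(1/2).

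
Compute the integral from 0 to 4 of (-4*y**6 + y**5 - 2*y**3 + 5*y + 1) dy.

By the power rule, an antiderivative is F(y) = -4*y**7/7 + y**6/6 - y**4/2 + 5*y**2/2 + y.
Then F(4) - F(0) = (-184036/21) - (0) = -184036/21.

-184036/21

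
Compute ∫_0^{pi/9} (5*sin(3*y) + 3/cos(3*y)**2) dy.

An antiderivative is F(y) = -5*cos(3*y)/3 + tan(3*y).
Then F(pi/9) - F(0) = (-5/6 + sqrt(3)) - (-5/3) = 5/6 + sqrt(3).

5/6 + sqrt(3)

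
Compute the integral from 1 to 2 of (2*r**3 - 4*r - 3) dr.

-3/2

By the power rule, an antiderivative is F(r) = r**4/2 - 2*r**2 - 3*r.
Then F(2) - F(1) = (-6) - (-9/2) = -3/2.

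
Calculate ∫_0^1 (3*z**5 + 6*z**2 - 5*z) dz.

By the power rule, an antiderivative is F(z) = z**6/2 + 2*z**3 - 5*z**2/2.
Then F(1) - F(0) = (0) - (0) = 0.

0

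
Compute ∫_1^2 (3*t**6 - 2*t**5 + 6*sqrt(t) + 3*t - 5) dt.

8*sqrt(2) + 405/14

By the power rule, an antiderivative is F(t) = 3*t**7/7 - t**6/3 + 4*t**(3/2) + 3*t**2/2 - 5*t.
Then F(2) - F(1) = (8*sqrt(2) + 620/21) - (25/42) = 8*sqrt(2) + 405/14.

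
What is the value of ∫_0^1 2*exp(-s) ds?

An antiderivative is F(s) = -2*exp(-s).
Then F(1) - F(0) = (-2*exp(-1)) - (-2) = 2 - 2*exp(-1).

2 - 2*exp(-1)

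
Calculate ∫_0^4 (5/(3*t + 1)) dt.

5*log(13)/3

An antiderivative is F(t) = 5*log(3*t + 1)/3.
Then F(4) - F(0) = (5*log(13)/3) - (0) = 5*log(13)/3.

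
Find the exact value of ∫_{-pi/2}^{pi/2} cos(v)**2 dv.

Use the identity cos^2(v) = (1 + cos(2*v))/2.
An antiderivative is F(v) = v/2 + sin(2*v)/4.
Then F(pi/2) - F(-pi/2) = (pi/4) - (-pi/4) = pi/2.

pi/2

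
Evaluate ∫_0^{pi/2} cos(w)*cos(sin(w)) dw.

Let u = sin(w), so du = cos(w) dw. When w = 0, u = 0; when w = pi/2, u = 1.
The integral becomes ∫ cos(u) du from 0 to 1, with antiderivative sin(u).
Back in w: F(w) = sin(sin(w)).
Then F(pi/2) - F(0) = (sin(1)) - (0) = sin(1).

sin(1)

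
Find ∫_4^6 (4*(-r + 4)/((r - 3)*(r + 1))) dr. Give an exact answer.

Factor the denominator: r**2 - 2*r - 3 = (r + 1)(r - 3).
Partial fractions: 4*(-r + 4)/((r - 3)*(r + 1)) = -5/(r + 1) + 1/(r - 3).
An antiderivative is F(r) = log(r - 3) - 5*log(r + 1).
Then F(6) - F(4) = (-5*log(7) + log(3)) - (-5*log(5)) = -5*log(7) + log(3) + 5*log(5).

-5*log(7) + log(3) + 5*log(5)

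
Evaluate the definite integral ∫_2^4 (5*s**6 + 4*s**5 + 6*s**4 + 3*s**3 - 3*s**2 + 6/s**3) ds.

8744059/560

By the power rule, an antiderivative is F(s) = 5*s**7/7 + 2*s**6/3 + 6*s**5/5 + 3*s**4/4 - s**3 - 3/s**2.
Then F(4) - F(2) = (26527429/1680) - (73813/420) = 8744059/560.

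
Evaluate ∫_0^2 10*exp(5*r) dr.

Let u = 5*r, so du = 5 dr. When r = 0, u = 0; when r = 2, u = 10.
The integral becomes 2·∫ exp(u) du from 0 to 10, with antiderivative 2*exp(u).
Back in r: F(r) = 2*exp(5*r).
Then F(2) - F(0) = (2*exp(10)) - (2) = -2 + 2*exp(10).

-2 + 2*exp(10)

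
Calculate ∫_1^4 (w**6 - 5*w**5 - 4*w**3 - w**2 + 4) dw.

By the power rule, an antiderivative is F(w) = w**7/7 - 5*w**6/6 - w**4 - w**3/3 + 4*w.
Then F(4) - F(1) = (-28016/21) - (83/42) = -18705/14.

-18705/14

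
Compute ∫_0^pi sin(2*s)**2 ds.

Use the identity sin^2(2*s) = (1 - cos(4*s))/2.
An antiderivative is F(s) = s/2 - sin(4*s)/8.
Then F(pi) - F(0) = (pi/2) - (0) = pi/2.

pi/2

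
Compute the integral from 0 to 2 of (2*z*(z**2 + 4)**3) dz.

Let u = z**2 + 4, so du = 2*z dz. When z = 0, u = 4; when z = 2, u = 8.
The integral becomes ∫ u**3 du from 4 to 8, with antiderivative u**4/4.
Back in z: F(z) = (z**2 + 4)**4/4.
Then F(2) - F(0) = (1024) - (64) = 960.

960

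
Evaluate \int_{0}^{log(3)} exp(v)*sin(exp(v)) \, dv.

cos(1) - cos(3)

Let u = exp(v), so du = exp(v) dv. When v = 0, u = 1; when v = log(3), u = 3.
The integral becomes ∫ sin(u) du from 1 to 3, with antiderivative -cos(u).
Back in v: F(v) = -cos(exp(v)).
Then F(log(3)) - F(0) = (-cos(3)) - (-cos(1)) = cos(1) - cos(3).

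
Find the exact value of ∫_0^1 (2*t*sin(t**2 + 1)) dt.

Let u = t**2 + 1, so du = 2*t dt. When t = 0, u = 1; when t = 1, u = 2.
The integral becomes ∫ sin(u) du from 1 to 2, with antiderivative -cos(u).
Back in t: F(t) = -cos(t**2 + 1).
Then F(1) - F(0) = (-cos(2)) - (-cos(1)) = -cos(2) + cos(1).

-cos(2) + cos(1)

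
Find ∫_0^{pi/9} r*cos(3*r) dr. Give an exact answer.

Integrate by parts once (u = r, dv = cos(3*r) dr).
An antiderivative is F(r) = r*sin(3*r)/3 + cos(3*r)/9.
Then F(pi/9) - F(0) = (1/18 + sqrt(3)*pi/54) - (1/9) = -1/18 + sqrt(3)*pi/54.

-1/18 + sqrt(3)*pi/54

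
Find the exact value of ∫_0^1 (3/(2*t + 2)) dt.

3*log(2)/2

An antiderivative is F(t) = 3*log(2*t + 2)/2.
Then F(1) - F(0) = (log(8)) - (3*log(2)/2) = 3*log(2)/2.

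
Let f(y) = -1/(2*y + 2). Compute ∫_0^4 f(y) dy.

-log(10)/2 + log(2)/2

An antiderivative is F(y) = -log(2*y + 2)/2.
Then F(4) - F(0) = (-log(10)/2) - (-log(2)/2) = -log(10)/2 + log(2)/2.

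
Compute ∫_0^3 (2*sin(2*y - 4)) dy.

Let u = 2*y - 4, so du = 2 dy. When y = 0, u = -4; when y = 3, u = 2.
The integral becomes ∫ sin(u) du from -4 to 2, with antiderivative -cos(u).
Back in y: F(y) = -cos(2*y - 4).
Then F(3) - F(0) = (-cos(2)) - (-cos(4)) = cos(4) - cos(2).

cos(4) - cos(2)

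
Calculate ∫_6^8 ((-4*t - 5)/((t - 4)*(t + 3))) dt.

Factor the denominator: t**2 - t - 12 = (t + 3)(t - 4).
Partial fractions: (-4*t - 5)/((t - 4)*(t + 3)) = -1/(t + 3) - 3/(t - 4).
An antiderivative is F(t) = -3*log(t - 4) - log(t + 3).
Then F(8) - F(6) = (-6*log(2) - log(11)) - (-log(72)) = log(9/88).

log(9/88)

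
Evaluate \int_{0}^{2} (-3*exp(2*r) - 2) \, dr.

An antiderivative is F(r) = -3*exp(2*r)/2 - 2*r.
Then F(2) - F(0) = (-3*exp(4)/2 - 4) - (-3/2) = -3*exp(4)/2 - 5/2.

-3*exp(4)/2 - 5/2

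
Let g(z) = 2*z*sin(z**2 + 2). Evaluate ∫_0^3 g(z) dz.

Let u = z**2 + 2, so du = 2*z dz. When z = 0, u = 2; when z = 3, u = 11.
The integral becomes ∫ sin(u) du from 2 to 11, with antiderivative -cos(u).
Back in z: F(z) = -cos(z**2 + 2).
Then F(3) - F(0) = (-cos(11)) - (-cos(2)) = cos(2) - cos(11).

cos(2) - cos(11)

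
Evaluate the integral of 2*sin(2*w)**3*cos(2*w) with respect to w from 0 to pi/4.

1/4

Let u = sin(2*w), so du = 2*cos(2*w) dw. When w = 0, u = 0; when w = pi/4, u = 1.
The integral becomes ∫ u**3 du from 0 to 1, with antiderivative u**4/4.
Back in w: F(w) = sin(2*w)**4/4.
Then F(pi/4) - F(0) = (1/4) - (0) = 1/4.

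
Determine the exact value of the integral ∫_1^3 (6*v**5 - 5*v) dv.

By the power rule, an antiderivative is F(v) = v**6 - 5*v**2/2.
Then F(3) - F(1) = (1413/2) - (-3/2) = 708.

708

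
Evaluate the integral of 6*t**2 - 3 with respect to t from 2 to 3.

By the power rule, an antiderivative is F(t) = 2*t**3 - 3*t.
Then F(3) - F(2) = (45) - (10) = 35.

35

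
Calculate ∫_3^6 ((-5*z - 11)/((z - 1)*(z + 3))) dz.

-4*log(5) - log(3) + 5*log(2)

Factor the denominator: z**2 + 2*z - 3 = (z + 3)(z - 1).
Partial fractions: (-5*z - 11)/((z - 1)*(z + 3)) = -1/(z + 3) - 4/(z - 1).
An antiderivative is F(z) = -4*log(z - 1) - log(z + 3).
Then F(6) - F(3) = (-4*log(5) - 2*log(3)) - (-log(96)) = -4*log(5) - log(3) + 5*log(2).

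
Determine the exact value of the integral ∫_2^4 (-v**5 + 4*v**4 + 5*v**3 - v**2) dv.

6044/15

By the power rule, an antiderivative is F(v) = -v**6/6 + 4*v**5/5 + 5*v**4/4 - v**3/3.
Then F(4) - F(2) = (2176/5) - (484/15) = 6044/15.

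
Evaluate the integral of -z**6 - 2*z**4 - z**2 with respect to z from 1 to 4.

-96972/35

By the power rule, an antiderivative is F(z) = -z**7/7 - 2*z**5/5 - z**3/3.
Then F(4) - F(1) = (-291008/105) - (-92/105) = -96972/35.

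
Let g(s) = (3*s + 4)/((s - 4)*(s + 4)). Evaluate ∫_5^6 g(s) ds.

Factor the denominator: s**2 - 16 = (s + 4)(s - 4).
Partial fractions: (3*s + 4)/((s - 4)*(s + 4)) = 1/(s + 4) + 2/(s - 4).
An antiderivative is F(s) = 2*log(s - 4) + log(s + 4).
Then F(6) - F(5) = (log(40)) - (log(9)) = log(40/9).

log(40/9)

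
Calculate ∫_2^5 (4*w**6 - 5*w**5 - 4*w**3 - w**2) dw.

By the power rule, an antiderivative is F(w) = 4*w**7/7 - 5*w**6/6 - w**4 - w**3/3.
Then F(5) - F(2) = (433375/14) - (8/7) = 433359/14.

433359/14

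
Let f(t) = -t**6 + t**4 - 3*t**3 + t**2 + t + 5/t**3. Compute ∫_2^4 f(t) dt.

By the power rule, an antiderivative is F(t) = -t**7/7 + t**5/5 - 3*t**4/4 + t**3/3 + t**2/2 - 5/(2*t**2).
Then F(4) - F(2) = (-7723277/3360) - (-16669/840) = -7656601/3360.

-7656601/3360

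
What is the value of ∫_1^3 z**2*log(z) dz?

Integrate by parts once (u = ln z, dv = z**2 dz).
An antiderivative is F(z) = z**3*(3*log(z) - 1)/9.
Then F(3) - F(1) = (-3 + 9*log(3)) - (-1/9) = -26/9 + 9*log(3).

-26/9 + 9*log(3)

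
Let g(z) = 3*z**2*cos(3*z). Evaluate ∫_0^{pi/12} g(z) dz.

Integrate by parts twice (u = z^2, dv = 3*cos(3*z) dz).
An antiderivative is F(z) = z**2*sin(3*z) + 2*z*cos(3*z)/3 - 2*sin(3*z)/9.
Then F(pi/12) - F(0) = (sqrt(2)*(-32 + pi**2 + 8*pi)/288) - (0) = sqrt(2)*(-32 + pi**2 + 8*pi)/288.

sqrt(2)*(-32 + pi**2 + 8*pi)/288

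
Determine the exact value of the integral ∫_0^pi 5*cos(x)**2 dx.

Use the identity cos^2(x) = (1 + cos(2*x))/2.
An antiderivative is F(x) = 5*x/2 + 5*sin(2*x)/4.
Then F(pi) - F(0) = (5*pi/2) - (0) = 5*pi/2.

5*pi/2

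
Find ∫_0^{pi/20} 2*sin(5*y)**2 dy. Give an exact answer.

-1/10 + pi/20

Use the identity sin^2(5*y) = (1 - cos(10*y))/2.
An antiderivative is F(y) = y - sin(10*y)/10.
Then F(pi/20) - F(0) = (-1/10 + pi/20) - (0) = -1/10 + pi/20.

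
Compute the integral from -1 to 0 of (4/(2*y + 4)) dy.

log(4)

An antiderivative is F(y) = 2*log(2*y + 4).
Then F(0) - F(-1) = (log(16)) - (log(4)) = log(4).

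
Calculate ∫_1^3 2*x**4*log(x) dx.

Integrate by parts once (u = ln x, dv = 2*x**4 dx).
An antiderivative is F(x) = 2*x**5*(5*log(x) - 1)/25.
Then F(3) - F(1) = (-486/25 + 486*log(3)/5) - (-2/25) = -484/25 + 486*log(3)/5.

-484/25 + 486*log(3)/5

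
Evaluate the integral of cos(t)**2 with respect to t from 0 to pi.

pi/2

Use the identity cos^2(t) = (1 + cos(2*t))/2.
An antiderivative is F(t) = t/2 + sin(2*t)/4.
Then F(pi) - F(0) = (pi/2) - (0) = pi/2.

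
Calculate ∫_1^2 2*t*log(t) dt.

Integrate by parts once (u = ln t, dv = 2*t dt).
An antiderivative is F(t) = t**2*(2*log(t) - 1)/2.
Then F(2) - F(1) = (-2 + log(16)) - (-1/2) = -3/2 + log(16).

-3/2 + log(16)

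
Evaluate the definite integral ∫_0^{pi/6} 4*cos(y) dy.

An antiderivative is F(y) = 4*sin(y).
Then F(pi/6) - F(0) = (2) - (0) = 2.

2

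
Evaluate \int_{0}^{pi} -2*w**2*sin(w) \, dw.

8 - 2*pi**2

Integrate by parts twice (u = w^2, dv = -2*sin(w) dw).
An antiderivative is F(w) = 2*w**2*cos(w) - 4*w*sin(w) - 4*cos(w).
Then F(pi) - F(0) = (4 - 2*pi**2) - (-4) = 8 - 2*pi**2.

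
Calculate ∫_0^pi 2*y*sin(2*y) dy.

-pi

Integrate by parts once (u = y, dv = 2*sin(2*y) dy).
An antiderivative is F(y) = -y*cos(2*y) + sin(2*y)/2.
Then F(pi) - F(0) = (-pi) - (0) = -pi.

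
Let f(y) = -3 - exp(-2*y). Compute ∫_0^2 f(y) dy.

An antiderivative is F(y) = -3*y + exp(-2*y)/2.
Then F(2) - F(0) = (-6 + exp(-4)/2) - (1/2) = -13/2 + exp(-4)/2.

-13/2 + exp(-4)/2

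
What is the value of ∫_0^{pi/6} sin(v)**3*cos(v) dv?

Let u = sin(v), so du = cos(v) dv. When v = 0, u = 0; when v = pi/6, u = 1/2.
The integral becomes ∫ u**3 du from 0 to 1/2, with antiderivative u**4/4.
Back in v: F(v) = sin(v)**4/4.
Then F(pi/6) - F(0) = (1/64) - (0) = 1/64.

1/64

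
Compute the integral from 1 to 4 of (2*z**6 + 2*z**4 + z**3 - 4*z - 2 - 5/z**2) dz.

178992/35

By the power rule, an antiderivative is F(z) = 2*z**7/7 + 2*z**5/5 + z**4/4 - 2*z**2 - 2*z + 5/z.
Then F(4) - F(1) = (716239/140) - (271/140) = 178992/35.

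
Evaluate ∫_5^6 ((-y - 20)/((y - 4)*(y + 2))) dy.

Factor the denominator: y**2 - 2*y - 8 = (y + 2)(y - 4).
Partial fractions: (-y - 20)/((y - 4)*(y + 2)) = 3/(y + 2) - 4/(y - 4).
An antiderivative is F(y) = -4*log(y - 4) + 3*log(y + 2).
Then F(6) - F(5) = (log(32)) - (3*log(7)) = -3*log(7) + 5*log(2).

-3*log(7) + 5*log(2)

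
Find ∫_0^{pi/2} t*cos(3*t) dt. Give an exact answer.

-pi/6 - 1/9

Integrate by parts once (u = t, dv = cos(3*t) dt).
An antiderivative is F(t) = t*sin(3*t)/3 + cos(3*t)/9.
Then F(pi/2) - F(0) = (-pi/6) - (1/9) = -pi/6 - 1/9.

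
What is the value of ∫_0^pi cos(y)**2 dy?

Use the identity cos^2(y) = (1 + cos(2*y))/2.
An antiderivative is F(y) = y/2 + sin(2*y)/4.
Then F(pi) - F(0) = (pi/2) - (0) = pi/2.

pi/2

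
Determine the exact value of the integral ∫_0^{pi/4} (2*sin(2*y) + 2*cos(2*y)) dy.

2

An antiderivative is F(y) = sin(2*y) - cos(2*y).
Then F(pi/4) - F(0) = (1) - (-1) = 2.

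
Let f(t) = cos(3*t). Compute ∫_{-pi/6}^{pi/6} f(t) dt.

An antiderivative is F(t) = sin(3*t)/3.
Then F(pi/6) - F(-pi/6) = (1/3) - (-1/3) = 2/3.

2/3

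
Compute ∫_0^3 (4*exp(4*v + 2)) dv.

Let u = 4*v + 2, so du = 4 dv. When v = 0, u = 2; when v = 3, u = 14.
The integral becomes ∫ exp(u) du from 2 to 14, with antiderivative exp(u).
Back in v: F(v) = exp(4*v + 2).
Then F(3) - F(0) = (exp(14)) - (exp(2)) = -exp(2) + exp(14).

-exp(2) + exp(14)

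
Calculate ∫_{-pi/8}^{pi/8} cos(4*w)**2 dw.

Use the identity cos^2(4*w) = (1 + cos(8*w))/2.
An antiderivative is F(w) = w/2 + sin(8*w)/16.
Then F(pi/8) - F(-pi/8) = (pi/16) - (-pi/16) = pi/8.

pi/8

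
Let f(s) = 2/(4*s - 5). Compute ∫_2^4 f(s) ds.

-log(3)/2 + log(11)/2

An antiderivative is F(s) = log(4*s - 5)/2.
Then F(4) - F(2) = (log(11)/2) - (log(3)/2) = -log(3)/2 + log(11)/2.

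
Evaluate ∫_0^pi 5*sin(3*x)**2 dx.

Use the identity sin^2(3*x) = (1 - cos(6*x))/2.
An antiderivative is F(x) = 5*x/2 - 5*sin(6*x)/12.
Then F(pi) - F(0) = (5*pi/2) - (0) = 5*pi/2.

5*pi/2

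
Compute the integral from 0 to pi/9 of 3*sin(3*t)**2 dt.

-sqrt(3)/8 + pi/6

Use the identity sin^2(3*t) = (1 - cos(6*t))/2.
An antiderivative is F(t) = 3*t/2 - sin(6*t)/4.
Then F(pi/9) - F(0) = (-sqrt(3)/8 + pi/6) - (0) = -sqrt(3)/8 + pi/6.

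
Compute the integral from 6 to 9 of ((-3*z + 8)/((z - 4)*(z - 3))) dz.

-4*log(5) + 5*log(2)

Factor the denominator: z**2 - 7*z + 12 = (z - 3)(z - 4).
Partial fractions: (-3*z + 8)/((z - 4)*(z - 3)) = 1/(z - 3) - 4/(z - 4).
An antiderivative is F(z) = -4*log(z - 4) + log(z - 3).
Then F(9) - F(6) = (-4*log(5) + log(2) + log(3)) - (log(3/16)) = -4*log(5) + 5*log(2).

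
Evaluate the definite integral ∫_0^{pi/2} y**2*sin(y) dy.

Integrate by parts twice (u = y^2, dv = sin(y) dy).
An antiderivative is F(y) = -y**2*cos(y) + 2*y*sin(y) + 2*cos(y).
Then F(pi/2) - F(0) = (pi) - (2) = -2 + pi.

-2 + pi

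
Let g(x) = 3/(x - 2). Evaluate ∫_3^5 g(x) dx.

log(27)

An antiderivative is F(x) = 3*log(x - 2).
Then F(5) - F(3) = (log(27)) - (0) = log(27).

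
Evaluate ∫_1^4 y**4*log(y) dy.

Integrate by parts once (u = ln y, dv = y**4 dy).
An antiderivative is F(y) = y**5*(5*log(y) - 1)/25.
Then F(4) - F(1) = (-1024/25 + 2048*log(2)/5) - (-1/25) = -1023/25 + 2048*log(2)/5.

-1023/25 + 2048*log(2)/5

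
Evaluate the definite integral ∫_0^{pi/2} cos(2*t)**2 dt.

pi/4

Use the identity cos^2(2*t) = (1 + cos(4*t))/2.
An antiderivative is F(t) = t/2 + sin(4*t)/8.
Then F(pi/2) - F(0) = (pi/4) - (0) = pi/4.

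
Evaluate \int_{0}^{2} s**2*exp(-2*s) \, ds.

(-13 + exp(4))*exp(-4)/4

Integrate by parts twice (u = s^2, dv = exp(-2*s) ds).
An antiderivative is F(s) = (-2*s**2 - 2*s - 1)*exp(-2*s)/4.
Then F(2) - F(0) = (-13*exp(-4)/4) - (-1/4) = (-13 + exp(4))*exp(-4)/4.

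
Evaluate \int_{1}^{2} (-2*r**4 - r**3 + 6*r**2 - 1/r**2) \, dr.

-53/20

By the power rule, an antiderivative is F(r) = -2*r**5/5 - r**4/4 + 2*r**3 + 1/r.
Then F(2) - F(1) = (-3/10) - (47/20) = -53/20.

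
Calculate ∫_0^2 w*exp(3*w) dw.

1/9 + 5*exp(6)/9

Integrate by parts once (u = w, dv = exp(3*w) dw).
An antiderivative is F(w) = (3*w - 1)*exp(3*w)/9.
Then F(2) - F(0) = (5*exp(6)/9) - (-1/9) = 1/9 + 5*exp(6)/9.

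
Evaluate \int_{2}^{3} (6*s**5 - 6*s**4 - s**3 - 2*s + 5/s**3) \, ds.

By the power rule, an antiderivative is F(s) = s**6 - 6*s**5/5 - s**4/4 - s**2 - 5/(2*s**2).
Then F(3) - F(2) = (73417/180) - (679/40) = 140723/360.

140723/360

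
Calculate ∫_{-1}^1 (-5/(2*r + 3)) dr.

-5*log(5)/2

An antiderivative is F(r) = -5*log(2*r + 3)/2.
Then F(1) - F(-1) = (-5*log(5)/2) - (0) = -5*log(5)/2.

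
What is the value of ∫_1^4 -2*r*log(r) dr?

15/2 - 32*log(2)

Integrate by parts once (u = ln r, dv = -2*r dr).
An antiderivative is F(r) = -r**2*(2*log(r) - 1)/2.
Then F(4) - F(1) = (8 - 32*log(2)) - (1/2) = 15/2 - 32*log(2).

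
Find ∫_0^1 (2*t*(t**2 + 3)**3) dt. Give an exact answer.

175/4

Let u = t**2 + 3, so du = 2*t dt. When t = 0, u = 3; when t = 1, u = 4.
The integral becomes ∫ u**3 du from 3 to 4, with antiderivative u**4/4.
Back in t: F(t) = (t**2 + 3)**4/4.
Then F(1) - F(0) = (64) - (81/4) = 175/4.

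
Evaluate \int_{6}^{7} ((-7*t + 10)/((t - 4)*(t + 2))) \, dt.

Factor the denominator: t**2 - 2*t - 8 = (t + 2)(t - 4).
Partial fractions: (-7*t + 10)/((t - 4)*(t + 2)) = -4/(t + 2) - 3/(t - 4).
An antiderivative is F(t) = -3*log(t - 4) - 4*log(t + 2).
Then F(7) - F(6) = (-11*log(3)) - (-15*log(2)) = -11*log(3) + 15*log(2).

-11*log(3) + 15*log(2)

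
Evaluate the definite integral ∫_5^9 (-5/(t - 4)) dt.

An antiderivative is F(t) = -5*log(t - 4).
Then F(9) - F(5) = (-5*log(5)) - (0) = -5*log(5).

-5*log(5)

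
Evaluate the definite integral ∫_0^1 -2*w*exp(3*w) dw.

-4*exp(3)/9 - 2/9

Integrate by parts once (u = w, dv = -2*exp(3*w) dw).
An antiderivative is F(w) = (-6*w + 2)*exp(3*w)/9.
Then F(1) - F(0) = (-4*exp(3)/9) - (2/9) = -4*exp(3)/9 - 2/9.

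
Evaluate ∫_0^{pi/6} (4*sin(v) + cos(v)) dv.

An antiderivative is F(v) = sin(v) - 4*cos(v).
Then F(pi/6) - F(0) = (1/2 - 2*sqrt(3)) - (-4) = 9/2 - 2*sqrt(3).

9/2 - 2*sqrt(3)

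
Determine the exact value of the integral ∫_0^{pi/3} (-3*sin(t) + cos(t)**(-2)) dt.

-3/2 + sqrt(3)

An antiderivative is F(t) = 3*cos(t) + tan(t).
Then F(pi/3) - F(0) = (3/2 + sqrt(3)) - (3) = -3/2 + sqrt(3).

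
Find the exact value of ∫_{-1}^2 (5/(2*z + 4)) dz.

An antiderivative is F(z) = 5*log(2*z + 4)/2.
Then F(2) - F(-1) = (15*log(2)/2) - (5*log(2)/2) = log(32).

log(32)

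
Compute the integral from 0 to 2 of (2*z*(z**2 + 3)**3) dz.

580

Let u = z**2 + 3, so du = 2*z dz. When z = 0, u = 3; when z = 2, u = 7.
The integral becomes ∫ u**3 du from 3 to 7, with antiderivative u**4/4.
Back in z: F(z) = (z**2 + 3)**4/4.
Then F(2) - F(0) = (2401/4) - (81/4) = 580.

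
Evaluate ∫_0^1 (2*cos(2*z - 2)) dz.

Let u = 2*z - 2, so du = 2 dz. When z = 0, u = -2; when z = 1, u = 0.
The integral becomes ∫ cos(u) du from -2 to 0, with antiderivative sin(u).
Back in z: F(z) = sin(2*z - 2).
Then F(1) - F(0) = (0) - (-sin(2)) = sin(2).

sin(2)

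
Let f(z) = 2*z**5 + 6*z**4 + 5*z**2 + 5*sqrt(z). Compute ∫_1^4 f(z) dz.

By the power rule, an antiderivative is F(z) = z**6/3 + 6*z**5/5 + 10*z**(3/2)/3 + 5*z**3/3.
Then F(4) - F(1) = (40912/15) - (98/15) = 40814/15.

40814/15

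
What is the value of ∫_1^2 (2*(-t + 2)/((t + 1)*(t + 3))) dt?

-5*log(5) + 3*log(3) + 7*log(2)

Factor the denominator: t**2 + 4*t + 3 = (t + 3)(t + 1).
Partial fractions: 2*(-t + 2)/((t + 1)*(t + 3)) = -5/(t + 3) + 3/(t + 1).
An antiderivative is F(t) = 3*log(t + 1) - 5*log(t + 3).
Then F(2) - F(1) = (-5*log(5) + 3*log(3)) - (-7*log(2)) = -5*log(5) + 3*log(3) + 7*log(2).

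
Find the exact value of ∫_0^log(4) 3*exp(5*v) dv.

Let u = exp(v), so du = exp(v) dv. When v = 0, u = 1; when v = log(4), u = 4.
The integral becomes 3·∫ u**4 du from 1 to 4, with antiderivative 3*u**5/5.
Back in v: F(v) = 3*exp(5*v)/5.
Then F(log(4)) - F(0) = (3072/5) - (3/5) = 3069/5.

3069/5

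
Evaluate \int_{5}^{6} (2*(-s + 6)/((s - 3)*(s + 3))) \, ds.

Factor the denominator: s**2 - 9 = (s + 3)(s - 3).
Partial fractions: 2*(-s + 6)/((s - 3)*(s + 3)) = -3/(s + 3) + 1/(s - 3).
An antiderivative is F(s) = log(s - 3) - 3*log(s + 3).
Then F(6) - F(5) = (-5*log(3)) - (-8*log(2)) = -5*log(3) + 8*log(2).

-5*log(3) + 8*log(2)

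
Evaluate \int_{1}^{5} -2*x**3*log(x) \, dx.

78 - 625*log(5)/2

Integrate by parts once (u = ln x, dv = -2*x**3 dx).
An antiderivative is F(x) = -x**4*(4*log(x) - 1)/8.
Then F(5) - F(1) = (625/8 - 625*log(5)/2) - (1/8) = 78 - 625*log(5)/2.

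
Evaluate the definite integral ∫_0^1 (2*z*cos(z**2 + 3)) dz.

sin(4) - sin(3)

Let u = z**2 + 3, so du = 2*z dz. When z = 0, u = 3; when z = 1, u = 4.
The integral becomes ∫ cos(u) du from 3 to 4, with antiderivative sin(u).
Back in z: F(z) = sin(z**2 + 3).
Then F(1) - F(0) = (sin(4)) - (sin(3)) = sin(4) - sin(3).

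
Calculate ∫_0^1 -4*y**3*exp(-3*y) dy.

-8/27 + 104*exp(-3)/27

Integrate by parts 3 times (u = y^3, dv = -4*exp(-3*y) dy).
An antiderivative is F(y) = (36*y**3 + 36*y**2 + 24*y + 8)*exp(-3*y)/27.
Then F(1) - F(0) = (104*exp(-3)/27) - (8/27) = -8/27 + 104*exp(-3)/27.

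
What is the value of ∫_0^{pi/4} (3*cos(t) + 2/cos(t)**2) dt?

An antiderivative is F(t) = 3*sin(t) + 2*tan(t).
Then F(pi/4) - F(0) = (2 + 3*sqrt(2)/2) - (0) = 2 + 3*sqrt(2)/2.

2 + 3*sqrt(2)/2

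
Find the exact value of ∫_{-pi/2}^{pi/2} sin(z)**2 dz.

pi/2

Use the identity sin^2(z) = (1 - cos(2*z))/2.
An antiderivative is F(z) = z/2 - sin(2*z)/4.
Then F(pi/2) - F(-pi/2) = (pi/4) - (-pi/4) = pi/2.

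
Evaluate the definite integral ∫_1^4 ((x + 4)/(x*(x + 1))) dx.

-3*log(5) + 11*log(2)

Factor the denominator: x**2 + x = (x + 1)x.
Partial fractions: (x + 4)/(x*(x + 1)) = -3/(x + 1) + 4/x.
An antiderivative is F(x) = 4*log(x) - 3*log(x + 1).
Then F(4) - F(1) = (-3*log(5) + 8*log(2)) - (-log(8)) = -3*log(5) + 11*log(2).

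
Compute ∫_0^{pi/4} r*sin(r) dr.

sqrt(2)*(4 - pi)/8

Integrate by parts once (u = r, dv = sin(r) dr).
An antiderivative is F(r) = -r*cos(r) + sin(r).
Then F(pi/4) - F(0) = (sqrt(2)*(4 - pi)/8) - (0) = sqrt(2)*(4 - pi)/8.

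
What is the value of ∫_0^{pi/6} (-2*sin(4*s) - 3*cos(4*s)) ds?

-3/4 - 3*sqrt(3)/8

An antiderivative is F(s) = -3*sin(4*s)/4 + cos(4*s)/2.
Then F(pi/6) - F(0) = (-3*sqrt(3)/8 - 1/4) - (1/2) = -3/4 - 3*sqrt(3)/8.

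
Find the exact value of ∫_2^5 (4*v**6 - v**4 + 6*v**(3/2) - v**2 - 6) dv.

-48*sqrt(2)/5 + 60*sqrt(5) + 1536294/35

By the power rule, an antiderivative is F(v) = 4*v**7/7 + 12*v**(5/2)/5 - v**5/5 - v**3/3 - 6*v.
Then F(5) - F(2) = (60*sqrt(5) + 922870/21) - (48*sqrt(2)/5 + 5468/105) = -48*sqrt(2)/5 + 60*sqrt(5) + 1536294/35.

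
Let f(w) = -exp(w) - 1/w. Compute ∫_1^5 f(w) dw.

-exp(5) - log(5) + exp(1)

An antiderivative is F(w) = -exp(w) - log(w).
Then F(5) - F(1) = (-exp(5) - log(5)) - (-exp(1)) = -exp(5) - log(5) + exp(1).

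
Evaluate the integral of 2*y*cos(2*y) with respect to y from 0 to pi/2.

-1

Integrate by parts once (u = y, dv = 2*cos(2*y) dy).
An antiderivative is F(y) = y*sin(2*y) + cos(2*y)/2.
Then F(pi/2) - F(0) = (-1/2) - (1/2) = -1.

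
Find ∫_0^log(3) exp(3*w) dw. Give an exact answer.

Let u = exp(w), so du = exp(w) dw. When w = 0, u = 1; when w = log(3), u = 3.
The integral becomes ∫ u**2 du from 1 to 3, with antiderivative u**3/3.
Back in w: F(w) = exp(3*w)/3.
Then F(log(3)) - F(0) = (9) - (1/3) = 26/3.

26/3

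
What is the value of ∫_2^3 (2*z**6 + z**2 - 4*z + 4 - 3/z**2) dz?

By the power rule, an antiderivative is F(z) = 2*z**7/7 + z**3/3 - 2*z**2 + 4*z + 3/z.
Then F(3) - F(2) = (4402/7) - (1711/42) = 24701/42.

24701/42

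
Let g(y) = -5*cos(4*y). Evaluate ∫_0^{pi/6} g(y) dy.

An antiderivative is F(y) = -5*sin(4*y)/4.
Then F(pi/6) - F(0) = (-5*sqrt(3)/8) - (0) = -5*sqrt(3)/8.

-5*sqrt(3)/8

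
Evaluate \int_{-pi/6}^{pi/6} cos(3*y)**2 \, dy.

pi/6

Use the identity cos^2(3*y) = (1 + cos(6*y))/2.
An antiderivative is F(y) = y/2 + sin(6*y)/12.
Then F(pi/6) - F(-pi/6) = (pi/12) - (-pi/12) = pi/6.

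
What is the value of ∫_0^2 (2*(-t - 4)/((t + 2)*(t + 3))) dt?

Factor the denominator: t**2 + 5*t + 6 = (t + 3)(t + 2).
Partial fractions: 2*(-t - 4)/((t + 2)*(t + 3)) = 2/(t + 3) - 4/(t + 2).
An antiderivative is F(t) = -4*log(t + 2) + 2*log(t + 3).
Then F(2) - F(0) = (-8*log(2) + 2*log(5)) - (log(9/16)) = -4*log(2) - 2*log(3) + 2*log(5).

-4*log(2) - 2*log(3) + 2*log(5)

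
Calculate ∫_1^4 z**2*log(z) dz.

-7 + 128*log(2)/3

Integrate by parts once (u = ln z, dv = z**2 dz).
An antiderivative is F(z) = z**3*(3*log(z) - 1)/9.
Then F(4) - F(1) = (-64/9 + 128*log(2)/3) - (-1/9) = -7 + 128*log(2)/3.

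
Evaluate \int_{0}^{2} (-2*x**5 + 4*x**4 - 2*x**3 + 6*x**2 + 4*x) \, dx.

By the power rule, an antiderivative is F(x) = -x**6/3 + 4*x**5/5 - x**4/2 + 2*x**3 + 2*x**2.
Then F(2) - F(0) = (304/15) - (0) = 304/15.

304/15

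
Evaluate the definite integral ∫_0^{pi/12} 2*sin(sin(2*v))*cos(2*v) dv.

1 - cos(1/2)

Let u = sin(2*v), so du = 2*cos(2*v) dv. When v = 0, u = 0; when v = pi/12, u = 1/2.
The integral becomes ∫ sin(u) du from 0 to 1/2, with antiderivative -cos(u).
Back in v: F(v) = -cos(sin(2*v)).
Then F(pi/12) - F(0) = (-cos(1/2)) - (-1) = 1 - cos(1/2).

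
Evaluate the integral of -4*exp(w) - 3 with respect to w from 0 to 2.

-4*exp(2) - 2

An antiderivative is F(w) = -3*w - 4*exp(w).
Then F(2) - F(0) = (-4*exp(2) - 6) - (-4) = -4*exp(2) - 2.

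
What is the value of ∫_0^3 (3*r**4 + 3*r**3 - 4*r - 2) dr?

3651/20

By the power rule, an antiderivative is F(r) = 3*r**5/5 + 3*r**4/4 - 2*r**2 - 2*r.
Then F(3) - F(0) = (3651/20) - (0) = 3651/20.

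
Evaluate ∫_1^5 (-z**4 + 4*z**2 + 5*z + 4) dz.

By the power rule, an antiderivative is F(z) = -z**5/5 + 4*z**3/3 + 5*z**2/2 + 4*z.
Then F(5) - F(1) = (-2255/6) - (229/30) = -5752/15.

-5752/15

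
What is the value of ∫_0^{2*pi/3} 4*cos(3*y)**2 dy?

4*pi/3

Use the identity cos^2(3*y) = (1 + cos(6*y))/2.
An antiderivative is F(y) = 2*y + sin(6*y)/3.
Then F(2*pi/3) - F(0) = (4*pi/3) - (0) = 4*pi/3.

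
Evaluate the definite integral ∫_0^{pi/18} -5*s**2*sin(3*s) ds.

Integrate by parts twice (u = s^2, dv = -5*sin(3*s) ds).
An antiderivative is F(s) = 5*s**2*cos(3*s)/3 - 10*s*sin(3*s)/9 - 10*cos(3*s)/27.
Then F(pi/18) - F(0) = (-5*sqrt(3)/27 - 5*pi/162 + 5*sqrt(3)*pi**2/1944) - (-10/27) = -5*sqrt(3)/27 - 5*pi/162 + 5*sqrt(3)*pi**2/1944 + 10/27.

-5*sqrt(3)/27 - 5*pi/162 + 5*sqrt(3)*pi**2/1944 + 10/27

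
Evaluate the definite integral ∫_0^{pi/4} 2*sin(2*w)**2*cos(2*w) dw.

Let u = sin(2*w), so du = 2*cos(2*w) dw. When w = 0, u = 0; when w = pi/4, u = 1.
The integral becomes ∫ u**2 du from 0 to 1, with antiderivative u**3/3.
Back in w: F(w) = sin(2*w)**3/3.
Then F(pi/4) - F(0) = (1/3) - (0) = 1/3.

1/3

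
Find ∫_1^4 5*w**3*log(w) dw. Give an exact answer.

-1275/16 + 640*log(2)

Integrate by parts once (u = ln w, dv = 5*w**3 dw).
An antiderivative is F(w) = 5*w**4*(4*log(w) - 1)/16.
Then F(4) - F(1) = (-80 + 640*log(2)) - (-5/16) = -1275/16 + 640*log(2).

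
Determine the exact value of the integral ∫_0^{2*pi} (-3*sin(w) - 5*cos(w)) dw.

An antiderivative is F(w) = -5*sin(w) + 3*cos(w).
Then F(2*pi) - F(0) = (3) - (3) = 0.

0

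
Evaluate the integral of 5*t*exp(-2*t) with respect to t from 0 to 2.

5/4 - 25*exp(-4)/4

Integrate by parts once (u = t, dv = 5*exp(-2*t) dt).
An antiderivative is F(t) = (-10*t - 5)*exp(-2*t)/4.
Then F(2) - F(0) = (-25*exp(-4)/4) - (-5/4) = 5/4 - 25*exp(-4)/4.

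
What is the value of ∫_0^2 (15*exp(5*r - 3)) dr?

-(3 - 3*exp(10))*exp(-3)

Let u = 5*r - 3, so du = 5 dr. When r = 0, u = -3; when r = 2, u = 7.
The integral becomes 3·∫ exp(u) du from -3 to 7, with antiderivative 3*exp(u).
Back in r: F(r) = 3*exp(5*r - 3).
Then F(2) - F(0) = (3*exp(7)) - (3*exp(-3)) = -(3 - 3*exp(10))*exp(-3).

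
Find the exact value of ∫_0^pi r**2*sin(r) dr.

-4 + pi**2

Integrate by parts twice (u = r^2, dv = sin(r) dr).
An antiderivative is F(r) = -r**2*cos(r) + 2*r*sin(r) + 2*cos(r).
Then F(pi) - F(0) = (-2 + pi**2) - (2) = -4 + pi**2.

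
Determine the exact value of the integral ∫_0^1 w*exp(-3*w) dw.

Integrate by parts once (u = w, dv = exp(-3*w) dw).
An antiderivative is F(w) = (-3*w - 1)*exp(-3*w)/9.
Then F(1) - F(0) = (-4*exp(-3)/9) - (-1/9) = (-4 + exp(3))*exp(-3)/9.

(-4 + exp(3))*exp(-3)/9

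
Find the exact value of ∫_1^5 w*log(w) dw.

Integrate by parts once (u = ln w, dv = w dw).
An antiderivative is F(w) = w**2*(2*log(w) - 1)/4.
Then F(5) - F(1) = (-25/4 + 25*log(5)/2) - (-1/4) = -6 + 25*log(5)/2.

-6 + 25*log(5)/2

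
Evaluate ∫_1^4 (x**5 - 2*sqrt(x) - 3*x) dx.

By the power rule, an antiderivative is F(x) = x**6/6 - 4*x**(3/2)/3 - 3*x**2/2.
Then F(4) - F(1) = (648) - (-8/3) = 1952/3.

1952/3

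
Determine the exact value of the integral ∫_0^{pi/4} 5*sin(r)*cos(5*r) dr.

Use the identity sin(r)cos(5*r) = [sin(6*r) + sin(-4*r)]/2.
An antiderivative is F(r) = 5*cos(4*r)/8 - 5*cos(6*r)/12.
Then F(pi/4) - F(0) = (-5/8) - (5/24) = -5/6.

-5/6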